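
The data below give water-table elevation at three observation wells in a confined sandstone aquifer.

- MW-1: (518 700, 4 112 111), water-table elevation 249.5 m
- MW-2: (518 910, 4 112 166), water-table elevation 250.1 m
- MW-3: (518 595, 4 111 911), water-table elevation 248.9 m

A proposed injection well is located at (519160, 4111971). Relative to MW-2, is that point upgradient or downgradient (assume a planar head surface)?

upgradient

With h = a·x + b·y + c and MW-1 as origin, the differences give:
  210·a + 55·b = +0.6
  (-105)·a + (-200)·b = -0.6
Eliminate b (×(-200) and ×55, subtract): -36225·a = -87.00 → a = ∂h/∂x = +0.002402
Back-substitute: b = ∂h/∂y = +0.001739.
Head at (519160, 4111971) = 249.5 + (+0.002402)·(460) + (+0.001739)·(-140) = 250.36 m.
That is higher than the 250.1 m at MW-2, so the point is upgradient.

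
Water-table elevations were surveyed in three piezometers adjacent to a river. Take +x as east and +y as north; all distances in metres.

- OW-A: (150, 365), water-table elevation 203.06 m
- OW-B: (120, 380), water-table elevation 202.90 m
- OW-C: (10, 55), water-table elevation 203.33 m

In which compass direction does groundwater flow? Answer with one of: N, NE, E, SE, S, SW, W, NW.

Differences from OW-A: to OW-B (Δx, Δy, Δh) = (-30, 15, -0.16); to OW-C = (-140, -310, +0.27).
Solve a·Δx + b·Δy = Δh: det = (-30)·(-310) − (-140)·15 = 11400.
∂h/∂x = [(-0.16)·(-310) − (+0.27)·15] / 11400 = +0.003996
∂h/∂y = [(-30)·(+0.27) − (-140)·(-0.16)] / 11400 = -0.002675
Flow = −∇h = (-0.003996 east, +0.002675 north), which points northwest.

NW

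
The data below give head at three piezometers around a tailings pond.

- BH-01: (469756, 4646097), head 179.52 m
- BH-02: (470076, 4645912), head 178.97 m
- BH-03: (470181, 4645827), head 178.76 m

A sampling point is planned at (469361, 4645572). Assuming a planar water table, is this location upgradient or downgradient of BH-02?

With h = a·x + b·y + c and BH-01 as origin, the differences give:
  320·a + (-185)·b = -0.55
  425·a + (-270)·b = -0.76
Eliminate b (×(-270) and ×(-185), subtract): -7775·a = 7.900 → a = ∂h/∂x = -0.001016
Back-substitute: b = ∂h/∂y = +0.001215.
Head at (469361, 4645572) = 179.52 + (-0.001016)·(-395) + (+0.001215)·(-525) = 179.28 m.
That is higher than the 178.97 m at BH-02, so the point is upgradient.

upgradient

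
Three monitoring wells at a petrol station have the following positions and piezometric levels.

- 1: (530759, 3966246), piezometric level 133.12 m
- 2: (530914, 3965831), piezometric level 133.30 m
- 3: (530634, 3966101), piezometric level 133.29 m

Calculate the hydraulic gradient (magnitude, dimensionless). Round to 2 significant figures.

0.00089

Differences from 1: to 2 (Δx, Δy, Δh) = (155, -415, +0.18); to 3 = (-125, -145, +0.17).
Determinant of the coordinate differences = 155·(-145) − (-125)·(-415) = -74350.
∂h/∂x = [(+0.18)·(-145) − (+0.17)·(-415)] / -74350 = -0.0005978
∂h/∂y = [155·(+0.17) − (-125)·(+0.18)] / -74350 = -0.0006570
|∇h| = √(-0.0005978² + -0.0006570²) = 0.0008883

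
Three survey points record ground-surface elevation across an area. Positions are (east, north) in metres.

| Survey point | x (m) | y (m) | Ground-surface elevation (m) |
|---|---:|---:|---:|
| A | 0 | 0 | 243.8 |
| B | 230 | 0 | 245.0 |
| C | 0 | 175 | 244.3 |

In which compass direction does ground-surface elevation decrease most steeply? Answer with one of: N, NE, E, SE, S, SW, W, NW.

SW

∂z/∂x = (245.0 − 243.8) / (230 − 0) = +0.005217
∂z/∂y = (244.3 − 243.8) / (175 − 0) = +0.002857
Steepest decrease is along −∇f = (-0.005217 E, -0.002857 N) → southwest.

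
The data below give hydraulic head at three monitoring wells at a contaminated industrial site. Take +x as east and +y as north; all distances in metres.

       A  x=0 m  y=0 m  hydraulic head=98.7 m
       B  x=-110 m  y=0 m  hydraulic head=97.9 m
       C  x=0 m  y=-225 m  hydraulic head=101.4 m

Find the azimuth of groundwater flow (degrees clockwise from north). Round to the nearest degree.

∂h/∂x = (97.9 − 98.7) / (-110 − 0) = +0.007273
∂h/∂y = (101.4 − 98.7) / (-225 − 0) = -0.01200
Flow direction (−∇h) has components (-0.007273 E, +0.01200 N).
Azimuth = atan2(E, N) = atan2(-0.007273, +0.01200) = 328.8° ≈ 329°.

329°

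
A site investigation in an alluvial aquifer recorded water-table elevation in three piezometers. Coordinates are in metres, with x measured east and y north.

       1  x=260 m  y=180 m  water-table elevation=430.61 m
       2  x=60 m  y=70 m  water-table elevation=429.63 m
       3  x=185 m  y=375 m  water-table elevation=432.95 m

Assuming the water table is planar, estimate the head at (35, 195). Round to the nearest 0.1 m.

431.1 m

With h = a·x + b·y + c and 1 as origin, the differences give:
  (-200)·a + (-110)·b = -0.98
  (-75)·a + 195·b = +2.34
Eliminate b (×195 and ×(-110), subtract): -47250·a = 66.300 → a = ∂h/∂x = -0.001403
Back-substitute: b = ∂h/∂y = +0.01146.
h(35, 195) = 430.61 + (-0.001403)·(-225) + (+0.01146)·(15) = 430.61 +0.316 +0.172 = 431.098 m.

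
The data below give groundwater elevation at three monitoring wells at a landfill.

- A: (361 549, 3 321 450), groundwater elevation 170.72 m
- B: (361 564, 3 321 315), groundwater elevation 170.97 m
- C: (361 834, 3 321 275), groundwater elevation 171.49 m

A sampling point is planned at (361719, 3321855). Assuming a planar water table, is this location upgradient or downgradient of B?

downgradient

Differences from A: to B (Δx, Δy, Δh) = (15, -135, +0.25); to C = (285, -175, +0.77).
Solve a·Δx + b·Δy = Δh: det = 15·(-175) − 285·(-135) = 35850.
∂h/∂x = [(+0.25)·(-175) − (+0.77)·(-135)] / 35850 = +0.001679
∂h/∂y = [15·(+0.77) − 285·(+0.25)] / 35850 = -0.001665
Head at (361719, 3321855) = 170.72 + (+0.001679)·(170) + (-0.001665)·(405) = 170.33 m.
That is lower than the 170.97 m at B, so the point is downgradient.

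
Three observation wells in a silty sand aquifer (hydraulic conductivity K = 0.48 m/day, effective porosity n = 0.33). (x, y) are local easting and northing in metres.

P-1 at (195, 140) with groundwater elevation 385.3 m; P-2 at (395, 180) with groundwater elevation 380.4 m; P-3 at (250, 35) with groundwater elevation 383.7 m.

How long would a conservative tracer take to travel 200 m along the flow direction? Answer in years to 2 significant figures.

15 years

Differences from P-1: to P-2 (Δx, Δy, Δh) = (200, 40, -4.9); to P-3 = (55, -105, -1.6).
Determinant of the coordinate differences = 200·(-105) − 55·40 = -23200.
∂h/∂x = [(-4.9)·(-105) − (-1.6)·40] / -23200 = -0.02494
∂h/∂y = [200·(-1.6) − 55·(-4.9)] / -23200 = +0.002177
|∇h| = √(-0.02494² + 0.002177²) = 0.02503
Seepage velocity v = K·i/n = 0.48 × 0.02503 / 0.33 = 0.03641 m/day.
t = 200 / 0.03641 = 5493 days = 15 years.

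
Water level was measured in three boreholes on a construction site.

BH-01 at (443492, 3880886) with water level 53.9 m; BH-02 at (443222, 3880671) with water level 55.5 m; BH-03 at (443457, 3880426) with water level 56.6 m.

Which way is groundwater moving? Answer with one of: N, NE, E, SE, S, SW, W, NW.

N

Taking BH-01 as reference: BH-02−BH-01 = (-270, -215, +1.6); BH-03−BH-01 = (-35, -460, +2.7).
Solve a·Δx + b·Δy = Δh: det = (-270)·(-460) − (-35)·(-215) = 116675.
∂h/∂x = [(+1.6)·(-460) − (+2.7)·(-215)] / 116675 = -0.001333
∂h/∂y = [(-270)·(+2.7) − (-35)·(+1.6)] / 116675 = -0.005768
Flow = −∇h = (+0.001333 east, +0.005768 north), which points north.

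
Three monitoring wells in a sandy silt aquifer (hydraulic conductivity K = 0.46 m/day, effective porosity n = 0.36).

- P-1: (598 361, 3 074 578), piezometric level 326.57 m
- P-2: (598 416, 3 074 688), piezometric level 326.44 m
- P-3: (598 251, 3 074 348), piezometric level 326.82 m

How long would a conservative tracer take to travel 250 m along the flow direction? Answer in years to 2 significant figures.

Taking P-1 as reference: P-2−P-1 = (55, 110, -0.13); P-3−P-1 = (-110, -230, +0.25).
Determinant of the coordinate differences = 55·(-230) − (-110)·110 = -550.
∂h/∂x = [(-0.13)·(-230) − (+0.25)·110] / -550 = -0.004364
∂h/∂y = [55·(+0.25) − (-110)·(-0.13)] / -550 = +0.0010000
|∇h| = √(-0.004364² + 0.0010000²) = 0.004477
Seepage velocity v = K·i/n = 0.46 × 0.004477 / 0.36 = 0.005721 m/day.
t = 250 / 0.005721 = 4.37e+04 days = 120 years.

120 years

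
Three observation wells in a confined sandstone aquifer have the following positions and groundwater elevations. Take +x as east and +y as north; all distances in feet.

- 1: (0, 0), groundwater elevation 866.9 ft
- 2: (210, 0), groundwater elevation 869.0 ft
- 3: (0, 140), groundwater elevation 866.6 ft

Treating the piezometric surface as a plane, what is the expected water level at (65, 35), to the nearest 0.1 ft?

867.5 ft

∂h/∂x = (869.0 − 866.9) / (210 − 0) = +0.01000
∂h/∂y = (866.6 − 866.9) / (140 − 0) = -0.002143
h(65, 35) = 866.9 + (+0.01000)·(65) + (-0.002143)·(35) = 866.9 +0.650 -0.075 = 867.475 ft.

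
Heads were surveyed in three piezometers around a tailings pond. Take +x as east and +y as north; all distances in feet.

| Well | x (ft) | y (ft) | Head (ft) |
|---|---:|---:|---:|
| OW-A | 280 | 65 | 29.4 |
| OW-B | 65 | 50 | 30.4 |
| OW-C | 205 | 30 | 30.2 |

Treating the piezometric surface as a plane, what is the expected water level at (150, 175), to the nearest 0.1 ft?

28.2 ft

With h = a·x + b·y + c and OW-A as origin, the differences give:
  (-215)·a + (-15)·b = +1.0
  (-75)·a + (-35)·b = +0.8
Eliminate b (×(-35) and ×(-15), subtract): 6400·a = -23.00 → a = ∂h/∂x = -0.003594
Back-substitute: b = ∂h/∂y = -0.01516.
h(150, 175) = 29.4 + (-0.003594)·(-130) + (-0.01516)·(110) = 29.4 +0.467 -1.667 = 28.200 ft.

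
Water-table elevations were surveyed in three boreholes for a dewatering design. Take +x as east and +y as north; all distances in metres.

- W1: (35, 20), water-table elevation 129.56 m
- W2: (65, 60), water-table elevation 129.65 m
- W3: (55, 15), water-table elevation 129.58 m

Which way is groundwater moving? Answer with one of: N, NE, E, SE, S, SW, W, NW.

With h = a·x + b·y + c and W1 as origin, the differences give:
  30·a + 40·b = +0.09
  20·a + (-5)·b = +0.02
Eliminate b (×(-5) and ×40, subtract): -950·a = -1.250 → a = ∂h/∂x = +0.001316
Back-substitute: b = ∂h/∂y = +0.001263.
Flow = −∇h = (-0.001316 east, -0.001263 north), which points southwest.

SW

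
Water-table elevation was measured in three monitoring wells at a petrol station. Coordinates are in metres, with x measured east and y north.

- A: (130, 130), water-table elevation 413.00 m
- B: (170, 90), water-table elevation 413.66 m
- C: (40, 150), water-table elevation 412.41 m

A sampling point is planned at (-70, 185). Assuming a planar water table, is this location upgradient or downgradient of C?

Three-point gradient (reference A): Δ to B = (40, -40, +0.66), Δ to C = (-90, 20, -0.59).
∂h/∂x = +0.003714, ∂h/∂y = -0.01279 (det = -2800).
Head at (-70, 185) = 413.00 + (+0.003714)·(-200) + (-0.01279)·(55) = 411.55 m.
That is lower than the 412.41 m at C, so the point is downgradient.

downgradient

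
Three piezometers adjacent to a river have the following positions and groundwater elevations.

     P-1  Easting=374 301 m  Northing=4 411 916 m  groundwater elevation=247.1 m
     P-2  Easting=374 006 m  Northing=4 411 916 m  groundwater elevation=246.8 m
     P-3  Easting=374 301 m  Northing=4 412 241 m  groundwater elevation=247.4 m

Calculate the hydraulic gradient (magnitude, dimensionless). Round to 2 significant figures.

∂h/∂x = (246.8 − 247.1) / (374006 − 374301) = +0.001017
∂h/∂y = (247.4 − 247.1) / (4412241 − 4411916) = +0.0009231
|∇h| = √(0.001017² + 0.0009231²) = 0.001373

0.0014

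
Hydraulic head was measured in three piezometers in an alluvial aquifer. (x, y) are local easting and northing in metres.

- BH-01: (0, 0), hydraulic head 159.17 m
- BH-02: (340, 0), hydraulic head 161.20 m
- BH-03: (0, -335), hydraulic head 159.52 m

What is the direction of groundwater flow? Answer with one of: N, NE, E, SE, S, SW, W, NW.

W

∂h/∂x = (161.20 − 159.17) / (340 − 0) = +0.005971
∂h/∂y = (159.52 − 159.17) / (-335 − 0) = -0.001045
Flow = −∇h = (-0.005971 east, +0.001045 north), which points west.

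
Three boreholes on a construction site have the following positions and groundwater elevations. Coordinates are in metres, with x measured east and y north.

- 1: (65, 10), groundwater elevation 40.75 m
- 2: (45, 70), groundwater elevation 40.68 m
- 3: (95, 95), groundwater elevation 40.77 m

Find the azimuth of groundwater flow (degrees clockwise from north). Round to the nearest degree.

283°

With h = a·x + b·y + c and 1 as origin, the differences give:
  (-20)·a + 60·b = -0.07
  30·a + 85·b = +0.02
Eliminate b (×85 and ×60, subtract): -3500·a = -7.150 → a = ∂h/∂x = +0.002043
Back-substitute: b = ∂h/∂y = -0.0004857.
Flow direction (−∇h) has components (-0.002043 E, +0.0004857 N).
Azimuth = atan2(E, N) = atan2(-0.002043, +0.0004857) = 283.4° ≈ 283°.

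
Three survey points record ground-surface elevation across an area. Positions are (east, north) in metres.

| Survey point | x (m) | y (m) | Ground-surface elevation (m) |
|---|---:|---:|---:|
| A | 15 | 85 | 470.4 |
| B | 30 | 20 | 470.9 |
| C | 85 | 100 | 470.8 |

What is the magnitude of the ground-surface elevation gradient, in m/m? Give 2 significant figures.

0.0093 m/m

Three-point gradient (reference A): Δ to B = (15, -65, +0.5), Δ to C = (70, 15, +0.4).
∂z/∂x = +0.007016, ∂z/∂y = -0.006073 (det = 4775).
|∇f| = √(0.007016² + -0.006073²) = 0.009279 m/m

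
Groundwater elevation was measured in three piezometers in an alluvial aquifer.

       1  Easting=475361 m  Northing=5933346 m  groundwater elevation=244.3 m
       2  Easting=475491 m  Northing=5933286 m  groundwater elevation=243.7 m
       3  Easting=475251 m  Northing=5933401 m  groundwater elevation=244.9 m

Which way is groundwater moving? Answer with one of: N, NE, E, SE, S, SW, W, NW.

S

Three-point gradient (reference 1): Δ to 2 = (130, -60, -0.6), Δ to 3 = (-110, 55, +0.6).
∂h/∂x = +0.005455, ∂h/∂y = +0.02182 (det = 550).
Flow = −∇h = (-0.005455 east, -0.02182 north), which points south.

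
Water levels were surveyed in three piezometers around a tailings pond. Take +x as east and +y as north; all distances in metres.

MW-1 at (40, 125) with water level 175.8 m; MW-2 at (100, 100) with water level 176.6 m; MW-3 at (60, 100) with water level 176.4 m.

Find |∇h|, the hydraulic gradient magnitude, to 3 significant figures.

With h = a·x + b·y + c and MW-1 as origin, the differences give:
  60·a + (-25)·b = +0.8
  20·a + (-25)·b = +0.6
Eliminate b (×(-25) and ×(-25), subtract): -1000·a = -5.00 → a = ∂h/∂x = +0.005000
Back-substitute: b = ∂h/∂y = -0.02000.
|∇h| = √(0.005000² + -0.02000²) = 0.02062

0.0206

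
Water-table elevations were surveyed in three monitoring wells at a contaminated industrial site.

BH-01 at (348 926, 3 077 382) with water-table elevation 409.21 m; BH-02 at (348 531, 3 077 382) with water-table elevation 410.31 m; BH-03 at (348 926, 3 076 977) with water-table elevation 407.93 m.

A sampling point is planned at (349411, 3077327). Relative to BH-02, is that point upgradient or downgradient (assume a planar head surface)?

∂h/∂x = (410.31 − 409.21) / (348531 − 348926) = -0.002785
∂h/∂y = (407.93 − 409.21) / (3076977 − 3077382) = +0.003160
Head at (349411, 3077327) = 409.21 + (-0.002785)·(485) + (+0.003160)·(-55) = 407.69 m.
That is lower than the 410.31 m at BH-02, so the point is downgradient.

downgradient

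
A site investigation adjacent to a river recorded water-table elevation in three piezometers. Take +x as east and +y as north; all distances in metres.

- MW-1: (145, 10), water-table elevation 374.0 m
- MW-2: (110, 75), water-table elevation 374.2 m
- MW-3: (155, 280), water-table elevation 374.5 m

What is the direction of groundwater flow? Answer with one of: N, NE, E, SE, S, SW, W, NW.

Differences from MW-1: to MW-2 (Δx, Δy, Δh) = (-35, 65, +0.2); to MW-3 = (10, 270, +0.5).
Solve a·Δx + b·Δy = Δh: det = (-35)·270 − 10·65 = -10100.
∂h/∂x = [(+0.2)·270 − (+0.5)·65] / -10100 = -0.002129
∂h/∂y = [(-35)·(+0.5) − 10·(+0.2)] / -10100 = +0.001931
Flow = −∇h = (+0.002129 east, -0.001931 north), which points southeast.

SE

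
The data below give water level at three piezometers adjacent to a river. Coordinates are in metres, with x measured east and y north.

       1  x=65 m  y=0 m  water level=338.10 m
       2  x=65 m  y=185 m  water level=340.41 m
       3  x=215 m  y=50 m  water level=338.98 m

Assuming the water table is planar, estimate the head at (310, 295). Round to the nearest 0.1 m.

342.2 m

Taking 1 as reference: 2−1 = (0, 185, +2.31); 3−1 = (150, 50, +0.88).
Solve a·Δx + b·Δy = Δh: det = 0·50 − 150·185 = -27750.
∂h/∂x = [(+2.31)·50 − (+0.88)·185] / -27750 = +0.001705
∂h/∂y = [0·(+0.88) − 150·(+2.31)] / -27750 = +0.01249
h(310, 295) = 338.10 + (+0.001705)·(245) + (+0.01249)·(295) = 338.10 +0.418 +3.684 = 342.201 m.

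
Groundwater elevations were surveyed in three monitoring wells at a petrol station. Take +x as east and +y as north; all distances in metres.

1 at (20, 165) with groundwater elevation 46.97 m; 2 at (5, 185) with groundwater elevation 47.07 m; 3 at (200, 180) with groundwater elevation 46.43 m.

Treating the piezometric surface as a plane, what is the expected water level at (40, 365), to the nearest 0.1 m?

Differences from 1: to 2 (Δx, Δy, Δh) = (-15, 20, +0.10); to 3 = (180, 15, -0.54).
Solve a·Δx + b·Δy = Δh: det = (-15)·15 − 180·20 = -3825.
∂h/∂x = [(+0.10)·15 − (-0.54)·20] / -3825 = -0.003216
∂h/∂y = [(-15)·(-0.54) − 180·(+0.10)] / -3825 = +0.002588
h(40, 365) = 46.97 + (-0.003216)·(20) + (+0.002588)·(200) = 46.97 -0.064 +0.518 = 47.423 m.

47.4 m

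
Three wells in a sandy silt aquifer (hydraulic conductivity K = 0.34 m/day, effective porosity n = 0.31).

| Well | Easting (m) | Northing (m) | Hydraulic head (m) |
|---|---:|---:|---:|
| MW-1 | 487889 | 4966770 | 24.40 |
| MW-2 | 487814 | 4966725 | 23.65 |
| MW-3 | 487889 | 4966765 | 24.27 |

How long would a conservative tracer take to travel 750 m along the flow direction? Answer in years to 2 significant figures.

70 years

Differences from MW-1: to MW-2 (Δx, Δy, Δh) = (-75, -45, -0.75); to MW-3 = (0, -5, -0.13).
Solve a·Δx + b·Δy = Δh: det = (-75)·(-5) − 0·(-45) = 375.
∂h/∂x = [(-0.75)·(-5) − (-0.13)·(-45)] / 375 = -0.005600
∂h/∂y = [(-75)·(-0.13) − 0·(-0.75)] / 375 = +0.02600
|∇h| = √(-0.005600² + 0.02600²) = 0.0266
Seepage velocity v = K·i/n = 0.34 × 0.0266 / 0.31 = 0.02917 m/day.
t = 750 / 0.02917 = 2.571e+04 days = 70.4 years.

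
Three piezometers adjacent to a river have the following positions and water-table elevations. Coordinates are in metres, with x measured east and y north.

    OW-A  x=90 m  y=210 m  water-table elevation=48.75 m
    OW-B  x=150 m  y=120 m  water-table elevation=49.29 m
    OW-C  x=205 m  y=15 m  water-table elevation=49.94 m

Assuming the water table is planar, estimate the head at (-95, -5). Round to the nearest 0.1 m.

Three-point gradient (reference OW-A): Δ to OW-B = (60, -90, +0.54), Δ to OW-C = (115, -195, +1.19).
∂h/∂x = -0.001333, ∂h/∂y = -0.006889 (det = -1350).
h(-95, -5) = 48.75 + (-0.001333)·(-185) + (-0.006889)·(-215) = 48.75 +0.247 +1.481 = 50.478 m.

50.5 m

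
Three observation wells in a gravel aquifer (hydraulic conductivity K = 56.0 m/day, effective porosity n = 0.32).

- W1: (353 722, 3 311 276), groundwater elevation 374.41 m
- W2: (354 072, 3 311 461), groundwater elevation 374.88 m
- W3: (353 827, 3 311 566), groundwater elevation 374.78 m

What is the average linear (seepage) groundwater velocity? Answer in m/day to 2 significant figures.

0.22 m/day

Three-point gradient (reference W1): Δ to W2 = (350, 185, +0.47), Δ to W3 = (105, 290, +0.37).
∂h/∂x = +0.0008267, ∂h/∂y = +0.0009765 (det = 82075).
|∇h| = √(0.0008267² + 0.0009765²) = 0.001279
Seepage velocity v = K·i/n = 56.0 × 0.001279 / 0.32 = 0.2238 m/day.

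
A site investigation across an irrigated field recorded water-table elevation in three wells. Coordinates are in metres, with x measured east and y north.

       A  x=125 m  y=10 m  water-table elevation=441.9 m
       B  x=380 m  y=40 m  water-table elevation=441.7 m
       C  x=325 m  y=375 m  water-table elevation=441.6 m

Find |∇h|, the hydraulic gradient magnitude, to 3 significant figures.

Three-point gradient (reference A): Δ to B = (255, 30, -0.2), Δ to C = (200, 365, -0.3).
∂h/∂x = -0.0007350, ∂h/∂y = -0.0004192 (det = 87075).
|∇h| = √(-0.0007350² + -0.0004192²) = 0.0008461

0.000846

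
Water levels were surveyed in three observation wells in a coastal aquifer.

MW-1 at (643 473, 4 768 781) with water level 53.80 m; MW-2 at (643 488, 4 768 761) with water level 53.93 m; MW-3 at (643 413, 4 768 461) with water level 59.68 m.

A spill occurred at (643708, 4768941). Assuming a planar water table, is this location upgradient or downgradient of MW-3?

downgradient

Taking MW-1 as reference: MW-2−MW-1 = (15, -20, +0.13); MW-3−MW-1 = (-60, -320, +5.88).
Determinant of the coordinate differences = 15·(-320) − (-60)·(-20) = -6000.
∂h/∂x = [(+0.13)·(-320) − (+5.88)·(-20)] / -6000 = -0.01267
∂h/∂y = [15·(+5.88) − (-60)·(+0.13)] / -6000 = -0.01600
Head at (643708, 4768941) = 53.80 + (-0.01267)·(235) + (-0.01600)·(160) = 48.26 m.
That is lower than the 59.68 m at MW-3, so the point is downgradient.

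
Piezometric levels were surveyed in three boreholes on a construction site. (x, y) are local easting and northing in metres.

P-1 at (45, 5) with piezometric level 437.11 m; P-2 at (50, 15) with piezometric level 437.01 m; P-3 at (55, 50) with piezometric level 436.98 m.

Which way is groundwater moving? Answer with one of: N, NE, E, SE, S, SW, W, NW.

E

Taking P-1 as reference: P-2−P-1 = (5, 10, -0.10); P-3−P-1 = (10, 45, -0.13).
Determinant of the coordinate differences = 5·45 − 10·10 = 125.
∂h/∂x = [(-0.10)·45 − (-0.13)·10] / 125 = -0.02560
∂h/∂y = [5·(-0.13) − 10·(-0.10)] / 125 = +0.002800
Flow = −∇h = (+0.02560 east, -0.002800 north), which points east.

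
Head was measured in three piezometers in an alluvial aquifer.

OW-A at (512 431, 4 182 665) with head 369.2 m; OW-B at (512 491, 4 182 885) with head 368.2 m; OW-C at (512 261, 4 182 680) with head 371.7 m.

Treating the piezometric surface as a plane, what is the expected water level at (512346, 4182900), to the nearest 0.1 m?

370.3 m

Differences from OW-A: to OW-B (Δx, Δy, Δh) = (60, 220, -1.0); to OW-C = (-170, 15, +2.5).
Determinant of the coordinate differences = 60·15 − (-170)·220 = 38300.
∂h/∂x = [(-1.0)·15 − (+2.5)·220] / 38300 = -0.01475
∂h/∂y = [60·(+2.5) − (-170)·(-1.0)] / 38300 = -0.0005222
h(512346, 4182900) = 369.2 + (-0.01475)·(-85) + (-0.0005222)·(235) = 369.2 +1.254 -0.123 = 370.331 m.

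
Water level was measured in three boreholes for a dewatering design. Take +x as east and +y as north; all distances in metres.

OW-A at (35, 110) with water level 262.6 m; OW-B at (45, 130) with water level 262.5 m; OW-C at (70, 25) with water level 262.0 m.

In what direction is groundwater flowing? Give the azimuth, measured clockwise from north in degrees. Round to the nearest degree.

097°

With h = a·x + b·y + c and OW-A as origin, the differences give:
  10·a + 20·b = -0.1
  35·a + (-85)·b = -0.6
Eliminate b (×(-85) and ×20, subtract): -1550·a = 20.50 → a = ∂h/∂x = -0.01323
Back-substitute: b = ∂h/∂y = +0.001613.
Flow direction (−∇h) has components (+0.01323 E, -0.001613 N).
Azimuth = atan2(E, N) = atan2(+0.01323, -0.001613) = 97.0° ≈ 097°.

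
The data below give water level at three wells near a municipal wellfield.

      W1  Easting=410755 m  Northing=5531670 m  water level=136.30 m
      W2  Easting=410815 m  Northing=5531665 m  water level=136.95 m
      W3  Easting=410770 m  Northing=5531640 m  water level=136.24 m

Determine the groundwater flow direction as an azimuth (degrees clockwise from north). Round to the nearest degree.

Differences from W1: to W2 (Δx, Δy, Δh) = (60, -5, +0.65); to W3 = (15, -30, -0.06).
Solve a·Δx + b·Δy = Δh: det = 60·(-30) − 15·(-5) = -1725.
∂h/∂x = [(+0.65)·(-30) − (-0.06)·(-5)] / -1725 = +0.01148
∂h/∂y = [60·(-0.06) − 15·(+0.65)] / -1725 = +0.007739
Flow direction (−∇h) has components (-0.01148 E, -0.007739 N).
Azimuth = atan2(E, N) = atan2(-0.01148, -0.007739) = 236.0° ≈ 236°.

236°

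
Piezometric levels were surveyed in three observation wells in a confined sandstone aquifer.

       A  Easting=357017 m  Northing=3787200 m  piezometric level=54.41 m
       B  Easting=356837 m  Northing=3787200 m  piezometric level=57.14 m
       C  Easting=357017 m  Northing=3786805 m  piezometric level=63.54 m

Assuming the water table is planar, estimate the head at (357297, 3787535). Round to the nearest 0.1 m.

42.4 m

∂h/∂x = (57.14 − 54.41) / (356837 − 357017) = -0.01517
∂h/∂y = (63.54 − 54.41) / (3786805 − 3787200) = -0.02311
h(357297, 3787535) = 54.41 + (-0.01517)·(280) + (-0.02311)·(335) = 54.41 -4.247 -7.743 = 42.420 m.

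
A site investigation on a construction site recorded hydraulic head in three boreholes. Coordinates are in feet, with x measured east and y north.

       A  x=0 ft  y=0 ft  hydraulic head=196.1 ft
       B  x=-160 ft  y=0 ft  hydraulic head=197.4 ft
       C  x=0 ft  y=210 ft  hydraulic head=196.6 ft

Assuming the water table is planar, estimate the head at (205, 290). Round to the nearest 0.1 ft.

195.1 ft

∂h/∂x = (197.4 − 196.1) / (-160 − 0) = -0.008125
∂h/∂y = (196.6 − 196.1) / (210 − 0) = +0.002381
h(205, 290) = 196.1 + (-0.008125)·(205) + (+0.002381)·(290) = 196.1 -1.666 +0.690 = 195.125 ft.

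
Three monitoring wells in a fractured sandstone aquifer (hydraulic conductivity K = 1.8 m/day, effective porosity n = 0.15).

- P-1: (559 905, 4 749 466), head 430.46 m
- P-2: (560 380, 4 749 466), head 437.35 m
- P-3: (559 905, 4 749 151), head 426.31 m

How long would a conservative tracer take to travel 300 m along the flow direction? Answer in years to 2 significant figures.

3.5 years

∂h/∂x = (437.35 − 430.46) / (560380 − 559905) = +0.01451
∂h/∂y = (426.31 − 430.46) / (4749151 − 4749466) = +0.01317
|∇h| = √(0.01451² + 0.01317²) = 0.0196
Seepage velocity v = K·i/n = 1.8 × 0.0196 / 0.15 = 0.2352 m/day.
t = 300 / 0.2352 = 1276 days = 3.49 years.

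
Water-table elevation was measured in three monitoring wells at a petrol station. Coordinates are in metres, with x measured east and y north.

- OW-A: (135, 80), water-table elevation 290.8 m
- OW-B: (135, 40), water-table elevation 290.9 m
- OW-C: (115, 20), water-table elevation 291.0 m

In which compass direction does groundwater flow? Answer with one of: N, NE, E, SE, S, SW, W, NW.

Three-point gradient (reference OW-A): Δ to OW-B = (0, -40, +0.1), Δ to OW-C = (-20, -60, +0.2).
∂h/∂x = -0.002500, ∂h/∂y = -0.002500 (det = -800).
Flow = −∇h = (+0.002500 east, +0.002500 north), which points northeast.

NE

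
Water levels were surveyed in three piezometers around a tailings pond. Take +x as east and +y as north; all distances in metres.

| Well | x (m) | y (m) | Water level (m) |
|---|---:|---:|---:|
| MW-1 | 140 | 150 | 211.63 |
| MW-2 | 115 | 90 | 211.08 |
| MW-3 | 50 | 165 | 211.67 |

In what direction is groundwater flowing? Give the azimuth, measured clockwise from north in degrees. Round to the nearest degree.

187°

With h = a·x + b·y + c and MW-1 as origin, the differences give:
  (-25)·a + (-60)·b = -0.55
  (-90)·a + 15·b = +0.04
Eliminate b (×15 and ×(-60), subtract): -5775·a = -5.850 → a = ∂h/∂x = +0.001013
Back-substitute: b = ∂h/∂y = +0.008745.
Flow direction (−∇h) has components (-0.001013 E, -0.008745 N).
Azimuth = atan2(E, N) = atan2(-0.001013, -0.008745) = 186.6° ≈ 187°.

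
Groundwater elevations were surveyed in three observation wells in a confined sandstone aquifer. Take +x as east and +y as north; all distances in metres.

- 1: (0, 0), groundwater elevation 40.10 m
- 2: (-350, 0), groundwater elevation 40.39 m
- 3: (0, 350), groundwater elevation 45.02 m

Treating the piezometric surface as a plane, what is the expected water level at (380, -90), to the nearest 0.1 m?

∂h/∂x = (40.39 − 40.10) / (-350 − 0) = -0.0008286
∂h/∂y = (45.02 − 40.10) / (350 − 0) = +0.01406
h(380, -90) = 40.10 + (-0.0008286)·(380) + (+0.01406)·(-90) = 40.10 -0.315 -1.265 = 38.520 m.

38.5 m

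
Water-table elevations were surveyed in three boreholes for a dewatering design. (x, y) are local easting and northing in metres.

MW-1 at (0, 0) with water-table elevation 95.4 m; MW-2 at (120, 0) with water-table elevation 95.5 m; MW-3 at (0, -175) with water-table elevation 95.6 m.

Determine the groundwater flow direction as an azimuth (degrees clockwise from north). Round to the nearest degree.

324°

∂h/∂x = (95.5 − 95.4) / (120 − 0) = +0.0008333
∂h/∂y = (95.6 − 95.4) / (-175 − 0) = -0.001143
Flow direction (−∇h) has components (-0.0008333 E, +0.001143 N).
Azimuth = atan2(E, N) = atan2(-0.0008333, +0.001143) = 323.9° ≈ 324°.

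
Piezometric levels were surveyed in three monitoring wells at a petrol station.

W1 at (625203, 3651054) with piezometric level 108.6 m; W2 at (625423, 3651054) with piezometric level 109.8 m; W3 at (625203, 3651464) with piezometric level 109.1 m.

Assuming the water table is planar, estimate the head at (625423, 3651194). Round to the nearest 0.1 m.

110.0 m

∂h/∂x = (109.8 − 108.6) / (625423 − 625203) = +0.005455
∂h/∂y = (109.1 − 108.6) / (3651464 − 3651054) = +0.001220
h(625423, 3651194) = 108.6 + (+0.005455)·(220) + (+0.001220)·(140) = 108.6 +1.200 +0.171 = 109.971 m.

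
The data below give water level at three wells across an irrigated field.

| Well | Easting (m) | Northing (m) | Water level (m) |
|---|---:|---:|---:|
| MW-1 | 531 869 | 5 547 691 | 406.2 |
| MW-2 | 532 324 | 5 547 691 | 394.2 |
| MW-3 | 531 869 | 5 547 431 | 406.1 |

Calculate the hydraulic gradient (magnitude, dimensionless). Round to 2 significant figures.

∂h/∂x = (394.2 − 406.2) / (532324 − 531869) = -0.02637
∂h/∂y = (406.1 − 406.2) / (5547431 − 5547691) = +0.0003846
|∇h| = √(-0.02637² + 0.0003846²) = 0.02637

0.026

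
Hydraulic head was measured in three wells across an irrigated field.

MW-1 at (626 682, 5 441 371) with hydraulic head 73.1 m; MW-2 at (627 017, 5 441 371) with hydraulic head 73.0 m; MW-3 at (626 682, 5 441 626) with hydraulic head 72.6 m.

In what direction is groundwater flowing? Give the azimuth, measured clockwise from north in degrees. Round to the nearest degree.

∂h/∂x = (73.0 − 73.1) / (627017 − 626682) = -0.0002985
∂h/∂y = (72.6 − 73.1) / (5441626 − 5441371) = -0.001961
Flow direction (−∇h) has components (+0.0002985 E, +0.001961 N).
Azimuth = atan2(E, N) = atan2(+0.0002985, +0.001961) = 8.7° ≈ 009°.

009°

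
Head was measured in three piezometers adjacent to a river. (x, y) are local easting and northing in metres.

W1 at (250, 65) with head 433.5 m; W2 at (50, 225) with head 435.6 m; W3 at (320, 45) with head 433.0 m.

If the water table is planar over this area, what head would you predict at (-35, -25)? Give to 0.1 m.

434.4 m

Three-point gradient (reference W1): Δ to W2 = (-200, 160, +2.1), Δ to W3 = (70, -20, -0.5).
∂h/∂x = -0.005278, ∂h/∂y = +0.006528 (det = -7200).
h(-35, -25) = 433.5 + (-0.005278)·(-285) + (+0.006528)·(-90) = 433.5 +1.504 -0.588 = 434.417 m.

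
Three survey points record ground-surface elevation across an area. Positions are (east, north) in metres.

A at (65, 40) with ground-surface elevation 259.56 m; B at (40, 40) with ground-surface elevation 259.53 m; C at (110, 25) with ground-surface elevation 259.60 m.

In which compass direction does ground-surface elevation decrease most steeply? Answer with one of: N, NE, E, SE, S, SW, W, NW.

With z = a·x + b·y + c and A as origin, the differences give:
  (-25)·a + 0·b = -0.03
  45·a + (-15)·b = +0.04
Eliminate b (×(-15) and ×0, subtract): 375·a = 0.450 → a = ∂z/∂x = +0.001200
Back-substitute: b = ∂z/∂y = +0.0009333.
Steepest decrease is along −∇f = (-0.001200 E, -0.0009333 N) → southwest.

SW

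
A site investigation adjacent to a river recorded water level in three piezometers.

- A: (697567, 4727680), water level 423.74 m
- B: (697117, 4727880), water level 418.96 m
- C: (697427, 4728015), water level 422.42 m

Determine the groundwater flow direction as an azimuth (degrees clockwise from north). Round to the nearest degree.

Three-point gradient (reference A): Δ to B = (-450, 200, -4.78), Δ to C = (-140, 335, -1.32).
∂h/∂x = +0.01089, ∂h/∂y = +0.0006126 (det = -122750).
Flow direction (−∇h) has components (-0.01089 E, -0.0006126 N).
Azimuth = atan2(E, N) = atan2(-0.01089, -0.0006126) = 266.8° ≈ 267°.

267°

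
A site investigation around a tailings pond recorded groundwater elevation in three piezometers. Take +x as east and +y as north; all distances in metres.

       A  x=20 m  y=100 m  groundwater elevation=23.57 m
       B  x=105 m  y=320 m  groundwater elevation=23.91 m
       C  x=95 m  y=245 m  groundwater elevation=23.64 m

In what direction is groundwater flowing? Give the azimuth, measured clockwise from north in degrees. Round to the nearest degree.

Three-point gradient (reference A): Δ to B = (85, 220, +0.34), Δ to C = (75, 145, +0.07).
∂h/∂x = -0.008120, ∂h/∂y = +0.004683 (det = -4175).
Flow direction (−∇h) has components (+0.008120 E, -0.004683 N).
Azimuth = atan2(E, N) = atan2(+0.008120, -0.004683) = 120.0° ≈ 120°.

120°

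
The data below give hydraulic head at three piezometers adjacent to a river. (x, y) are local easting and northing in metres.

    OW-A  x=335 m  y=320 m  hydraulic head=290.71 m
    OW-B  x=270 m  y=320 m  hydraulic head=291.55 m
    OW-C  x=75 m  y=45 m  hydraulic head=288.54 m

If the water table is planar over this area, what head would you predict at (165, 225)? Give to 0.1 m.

With h = a·x + b·y + c and OW-A as origin, the differences give:
  (-65)·a + 0·b = +0.84
  (-260)·a + (-275)·b = -2.17
Eliminate b (×(-275) and ×0, subtract): 17875·a = -231.000 → a = ∂h/∂x = -0.01292
Back-substitute: b = ∂h/∂y = +0.02011.
h(165, 225) = 290.71 + (-0.01292)·(-170) + (+0.02011)·(-95) = 290.71 +2.197 -1.910 = 290.997 m.

291.0 m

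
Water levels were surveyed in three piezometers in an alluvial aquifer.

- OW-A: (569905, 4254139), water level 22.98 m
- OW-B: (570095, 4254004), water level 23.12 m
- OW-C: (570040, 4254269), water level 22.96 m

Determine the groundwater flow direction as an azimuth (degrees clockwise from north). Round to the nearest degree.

326°

Taking OW-A as reference: OW-B−OW-A = (190, -135, +0.14); OW-C−OW-A = (135, 130, -0.02).
Solve a·Δx + b·Δy = Δh: det = 190·130 − 135·(-135) = 42925.
∂h/∂x = [(+0.14)·130 − (-0.02)·(-135)] / 42925 = +0.0003611
∂h/∂y = [190·(-0.02) − 135·(+0.14)] / 42925 = -0.0005288
Flow direction (−∇h) has components (-0.0003611 E, +0.0005288 N).
Azimuth = atan2(E, N) = atan2(-0.0003611, +0.0005288) = 325.7° ≈ 326°.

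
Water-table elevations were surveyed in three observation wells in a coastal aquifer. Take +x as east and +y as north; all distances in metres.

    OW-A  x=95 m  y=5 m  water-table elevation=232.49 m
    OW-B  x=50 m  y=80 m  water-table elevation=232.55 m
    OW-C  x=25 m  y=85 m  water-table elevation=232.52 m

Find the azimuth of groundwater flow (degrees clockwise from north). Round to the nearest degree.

222°

With h = a·x + b·y + c and OW-A as origin, the differences give:
  (-45)·a + 75·b = +0.06
  (-70)·a + 80·b = +0.03
Eliminate b (×80 and ×75, subtract): 1650·a = 2.550 → a = ∂h/∂x = +0.001545
Back-substitute: b = ∂h/∂y = +0.001727.
Flow direction (−∇h) has components (-0.001545 E, -0.001727 N).
Azimuth = atan2(E, N) = atan2(-0.001545, -0.001727) = 221.8° ≈ 222°.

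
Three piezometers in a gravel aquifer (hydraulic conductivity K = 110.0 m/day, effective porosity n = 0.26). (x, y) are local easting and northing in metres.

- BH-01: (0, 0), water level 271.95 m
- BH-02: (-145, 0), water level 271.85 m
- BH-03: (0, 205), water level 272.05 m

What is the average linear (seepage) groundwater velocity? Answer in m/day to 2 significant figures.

0.36 m/day

∂h/∂x = (271.85 − 271.95) / (-145 − 0) = +0.0006897
∂h/∂y = (272.05 − 271.95) / (205 − 0) = +0.0004878
|∇h| = √(0.0006897² + 0.0004878²) = 0.0008448
Seepage velocity v = K·i/n = 110.0 × 0.0008448 / 0.26 = 0.3574 m/day.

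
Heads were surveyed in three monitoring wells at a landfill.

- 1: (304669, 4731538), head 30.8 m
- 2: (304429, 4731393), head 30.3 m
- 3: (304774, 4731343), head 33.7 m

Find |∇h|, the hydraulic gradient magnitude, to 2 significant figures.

0.013

With h = a·x + b·y + c and 1 as origin, the differences give:
  (-240)·a + (-145)·b = -0.5
  105·a + (-195)·b = +2.9
Eliminate b (×(-195) and ×(-145), subtract): 62025·a = 518.00 → a = ∂h/∂x = +0.008351
Back-substitute: b = ∂h/∂y = -0.01037.
|∇h| = √(0.008351² + -0.01037²) = 0.01331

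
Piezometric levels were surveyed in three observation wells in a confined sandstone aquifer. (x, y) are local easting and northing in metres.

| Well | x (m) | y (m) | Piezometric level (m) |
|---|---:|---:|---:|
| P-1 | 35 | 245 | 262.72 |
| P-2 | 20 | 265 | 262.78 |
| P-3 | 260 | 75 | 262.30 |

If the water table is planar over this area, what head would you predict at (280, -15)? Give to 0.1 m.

Differences from P-1: to P-2 (Δx, Δy, Δh) = (-15, 20, +0.06); to P-3 = (225, -170, -0.42).
Solve a·Δx + b·Δy = Δh: det = (-15)·(-170) − 225·20 = -1950.
∂h/∂x = [(+0.06)·(-170) − (-0.42)·20] / -1950 = +0.0009231
∂h/∂y = [(-15)·(-0.42) − 225·(+0.06)] / -1950 = +0.003692
h(280, -15) = 262.72 + (+0.0009231)·(245) + (+0.003692)·(-260) = 262.72 +0.226 -0.960 = 261.986 m.

262.0 m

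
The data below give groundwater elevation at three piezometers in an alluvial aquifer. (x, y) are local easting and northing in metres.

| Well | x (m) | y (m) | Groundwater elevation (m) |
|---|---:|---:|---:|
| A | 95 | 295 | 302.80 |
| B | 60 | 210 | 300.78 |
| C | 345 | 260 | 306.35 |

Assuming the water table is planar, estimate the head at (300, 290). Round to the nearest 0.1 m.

Three-point gradient (reference A): Δ to B = (-35, -85, -2.02), Δ to C = (250, -35, +3.55).
∂h/∂x = +0.01657, ∂h/∂y = +0.01694 (det = 22475).
h(300, 290) = 302.80 + (+0.01657)·(205) + (+0.01694)·(-5) = 302.80 +3.397 -0.085 = 306.113 m.

306.1 m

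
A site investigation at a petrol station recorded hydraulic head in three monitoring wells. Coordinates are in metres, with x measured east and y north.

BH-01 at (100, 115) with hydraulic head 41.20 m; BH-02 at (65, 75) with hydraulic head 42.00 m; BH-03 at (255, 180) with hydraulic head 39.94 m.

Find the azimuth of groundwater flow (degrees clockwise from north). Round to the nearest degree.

359°

Taking BH-01 as reference: BH-02−BH-01 = (-35, -40, +0.80); BH-03−BH-01 = (155, 65, -1.26).
Solve a·Δx + b·Δy = Δh: det = (-35)·65 − 155·(-40) = 3925.
∂h/∂x = [(+0.80)·65 − (-1.26)·(-40)] / 3925 = +0.0004076
∂h/∂y = [(-35)·(-1.26) − 155·(+0.80)] / 3925 = -0.02036
Flow direction (−∇h) has components (-0.0004076 E, +0.02036 N).
Azimuth = atan2(E, N) = atan2(-0.0004076, +0.02036) = 358.9° ≈ 359°.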